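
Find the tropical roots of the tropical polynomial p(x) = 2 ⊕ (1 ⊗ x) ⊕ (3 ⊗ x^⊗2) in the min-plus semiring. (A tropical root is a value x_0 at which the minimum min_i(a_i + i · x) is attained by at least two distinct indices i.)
Roots: {-2, 1}

Each tropical root is a break point of the lower envelope of the lines y = a_i + i · x (there are 3 lines, with slopes 0, 1, ..., 2). Only the lines that attain the minimum somewhere contribute to roots; other lines are dominated. Here the surviving (envelope) indices are i = 2, i = 1, i = 0.
Intersections between consecutive envelope lines give the roots: for adjacent envelope indices i < j the intersection is x = (a_i − a_j) / (j − i). Reading off the sorted break points: {-2, 1}.
Verification: at each break x_0, at least two indices attain the minimum of min_i(a_i + i · x_0).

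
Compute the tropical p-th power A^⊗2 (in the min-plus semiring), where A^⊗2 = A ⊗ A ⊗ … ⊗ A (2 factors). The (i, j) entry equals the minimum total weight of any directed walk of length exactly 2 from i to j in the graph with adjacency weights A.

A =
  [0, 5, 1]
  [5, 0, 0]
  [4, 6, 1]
A^⊗2 =
  [0, 5, 1]
  [4, 0, 0]
  [4, 6, 2]

Each entry (A^⊗2)_ij equals the minimum over all length-2 walks i = v_0 → v_1 → … → v_2 = j of Σ_t A[v_t][v_{t+1}]. For example, for (i, j) = (0, 2) we minimise over 3 possible intermediate vertex sequences; the minimum is 1, attained along the walk 0 → 0 → 2.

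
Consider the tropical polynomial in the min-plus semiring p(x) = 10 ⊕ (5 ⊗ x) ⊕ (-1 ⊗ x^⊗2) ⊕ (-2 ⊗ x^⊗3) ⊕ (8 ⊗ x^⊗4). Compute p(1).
p(1) = 1

A tropical monomial a ⊗ x^⊗i evaluates to a + i · x. Evaluating each term at x = 1:
  Term 0 contributes 10 + 0 · 1 = 10
  Term 1 contributes 5 + 1 · 1 = 6
  Term 2 contributes -1 + 2 · 1 = 1
  Term 3 contributes -2 + 3 · 1 = 1
  Term 4 contributes 8 + 4 · 1 = 12
p(1) = ⊕ of these = min[10, 6, 1, 1, 12] = 1.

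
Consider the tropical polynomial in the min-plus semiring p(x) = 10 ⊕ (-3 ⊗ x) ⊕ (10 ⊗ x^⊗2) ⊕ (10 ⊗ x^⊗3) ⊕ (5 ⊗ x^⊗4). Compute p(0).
p(0) = -3

A tropical monomial a ⊗ x^⊗i evaluates to a + i · x. Evaluating each term at x = 0:
  Term 0 contributes 10 + 0 · 0 = 10
  Term 1 contributes -3 + 1 · 0 = -3
  Term 2 contributes 10 + 2 · 0 = 10
  Term 3 contributes 10 + 3 · 0 = 10
  Term 4 contributes 5 + 4 · 0 = 5
p(0) = ⊕ of these = min[10, -3, 10, 10, 5] = -3.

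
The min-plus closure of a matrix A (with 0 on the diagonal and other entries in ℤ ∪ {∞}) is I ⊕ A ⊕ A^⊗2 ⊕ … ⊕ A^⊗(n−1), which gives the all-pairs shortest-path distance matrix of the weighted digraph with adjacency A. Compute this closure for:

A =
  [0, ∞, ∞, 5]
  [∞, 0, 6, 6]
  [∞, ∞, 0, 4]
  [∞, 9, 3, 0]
Closure =
  [0, 14, 8, 5]
  [∞, 0, 6, 6]
  [∞, 13, 0, 4]
  [∞, 9, 3, 0]

This is the Floyd-Warshall all-pairs shortest-path computation. For each intermediate vertex k = 0, 1, …, 3, update dist[i][j] ← min(dist[i][j], dist[i][k] + dist[k][j]). The final matrix gives, for each (i, j), the minimum total weight of any directed path from i to j (possibly empty when i = j).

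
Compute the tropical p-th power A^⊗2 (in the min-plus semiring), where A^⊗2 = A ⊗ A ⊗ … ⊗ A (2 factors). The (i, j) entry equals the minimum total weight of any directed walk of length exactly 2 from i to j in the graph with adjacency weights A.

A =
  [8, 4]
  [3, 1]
A^⊗2 =
  [7, 5]
  [4, 2]

Each entry (A^⊗2)_ij equals the minimum over all length-2 walks i = v_0 → v_1 → … → v_2 = j of Σ_t A[v_t][v_{t+1}]. For example, for (i, j) = (0, 1) we minimise over 2 possible intermediate vertex sequences; the minimum is 5, attained along the walk 0 → 1 → 1.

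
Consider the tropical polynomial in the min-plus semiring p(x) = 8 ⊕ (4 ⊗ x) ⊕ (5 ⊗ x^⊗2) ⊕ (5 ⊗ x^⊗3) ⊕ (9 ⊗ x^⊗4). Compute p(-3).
p(-3) = -4

A tropical monomial a ⊗ x^⊗i evaluates to a + i · x. Evaluating each term at x = -3:
  Term 0 contributes 8 + 0 · -3 = 8
  Term 1 contributes 4 + 1 · -3 = 1
  Term 2 contributes 5 + 2 · -3 = -1
  Term 3 contributes 5 + 3 · -3 = -4
  Term 4 contributes 9 + 4 · -3 = -3
p(-3) = ⊕ of these = min[8, 1, -1, -4, -3] = -4.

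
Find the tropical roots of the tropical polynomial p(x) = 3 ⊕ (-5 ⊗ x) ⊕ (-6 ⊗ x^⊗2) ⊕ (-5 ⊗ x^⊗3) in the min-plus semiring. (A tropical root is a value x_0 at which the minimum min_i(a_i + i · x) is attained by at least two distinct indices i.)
Roots: {-1, 1, 8}

Each tropical root is a break point of the lower envelope of the lines y = a_i + i · x (there are 4 lines, with slopes 0, 1, ..., 3). Only the lines that attain the minimum somewhere contribute to roots; other lines are dominated. Here the surviving (envelope) indices are i = 3, i = 2, i = 1, i = 0.
Intersections between consecutive envelope lines give the roots: for adjacent envelope indices i < j the intersection is x = (a_i − a_j) / (j − i). Reading off the sorted break points: {-1, 1, 8}.
Verification: at each break x_0, at least two indices attain the minimum of min_i(a_i + i · x_0).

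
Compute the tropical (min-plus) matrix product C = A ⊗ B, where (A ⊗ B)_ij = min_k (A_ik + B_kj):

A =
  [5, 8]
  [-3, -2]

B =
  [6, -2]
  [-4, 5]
A ⊗ B =
  [4, 3]
  [-6, -5]

Apply the min-plus product entry-by-entry:
  C[0][0] = min over k of (A[0][0] + B[0][0] = 5 + 6 = 11, A[0][1] + B[1][0] = 8 + -4 = 4) = 4 (attained at k = 1)
  C[0][1] = min over k of (A[0][0] + B[0][1] = 5 + -2 = 3, A[0][1] + B[1][1] = 8 + 5 = 13) = 3 (attained at k = 0)
  C[1][0] = min over k of (A[1][0] + B[0][0] = -3 + 6 = 3, A[1][1] + B[1][0] = -2 + -4 = -6) = -6 (attained at k = 1)
  C[1][1] = min over k of (A[1][0] + B[0][1] = -3 + -2 = -5, A[1][1] + B[1][1] = -2 + 5 = 3) = -5 (attained at k = 0)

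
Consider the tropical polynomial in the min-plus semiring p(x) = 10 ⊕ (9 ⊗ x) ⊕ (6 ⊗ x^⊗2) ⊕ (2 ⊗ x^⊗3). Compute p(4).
p(4) = 10

A tropical monomial a ⊗ x^⊗i evaluates to a + i · x. Evaluating each term at x = 4:
  Term 0 contributes 10 + 0 · 4 = 10
  Term 1 contributes 9 + 1 · 4 = 13
  Term 2 contributes 6 + 2 · 4 = 14
  Term 3 contributes 2 + 3 · 4 = 14
p(4) = ⊕ of these = min[10, 13, 14, 14] = 10.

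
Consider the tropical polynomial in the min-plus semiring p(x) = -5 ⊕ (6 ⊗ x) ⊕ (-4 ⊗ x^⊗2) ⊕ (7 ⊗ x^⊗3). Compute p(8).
p(8) = -5

A tropical monomial a ⊗ x^⊗i evaluates to a + i · x. Evaluating each term at x = 8:
  Term 0 contributes -5 + 0 · 8 = -5
  Term 1 contributes 6 + 1 · 8 = 14
  Term 2 contributes -4 + 2 · 8 = 12
  Term 3 contributes 7 + 3 · 8 = 31
p(8) = ⊕ of these = min[-5, 14, 12, 31] = -5.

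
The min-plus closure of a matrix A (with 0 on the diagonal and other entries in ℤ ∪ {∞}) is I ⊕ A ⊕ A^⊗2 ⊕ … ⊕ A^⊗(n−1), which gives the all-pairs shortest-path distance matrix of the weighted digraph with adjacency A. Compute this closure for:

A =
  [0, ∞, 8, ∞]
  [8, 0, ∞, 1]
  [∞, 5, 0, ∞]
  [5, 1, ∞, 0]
Closure =
  [0, 13, 8, 14]
  [6, 0, 14, 1]
  [11, 5, 0, 6]
  [5, 1, 13, 0]

This is the Floyd-Warshall all-pairs shortest-path computation. For each intermediate vertex k = 0, 1, …, 3, update dist[i][j] ← min(dist[i][j], dist[i][k] + dist[k][j]). The final matrix gives, for each (i, j), the minimum total weight of any directed path from i to j (possibly empty when i = j).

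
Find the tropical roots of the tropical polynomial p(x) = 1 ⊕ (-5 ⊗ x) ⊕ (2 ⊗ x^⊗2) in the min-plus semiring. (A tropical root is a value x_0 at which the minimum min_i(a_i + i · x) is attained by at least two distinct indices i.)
Roots: {-7, 6}

Each tropical root is a break point of the lower envelope of the lines y = a_i + i · x (there are 3 lines, with slopes 0, 1, ..., 2). Only the lines that attain the minimum somewhere contribute to roots; other lines are dominated. Here the surviving (envelope) indices are i = 2, i = 1, i = 0.
Intersections between consecutive envelope lines give the roots: for adjacent envelope indices i < j the intersection is x = (a_i − a_j) / (j − i). Reading off the sorted break points: {-7, 6}.
Verification: at each break x_0, at least two indices attain the minimum of min_i(a_i + i · x_0).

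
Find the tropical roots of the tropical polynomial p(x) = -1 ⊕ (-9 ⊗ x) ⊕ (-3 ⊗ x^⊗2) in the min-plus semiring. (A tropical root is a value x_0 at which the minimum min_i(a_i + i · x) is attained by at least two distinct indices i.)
Roots: {-6, 8}

Each tropical root is a break point of the lower envelope of the lines y = a_i + i · x (there are 3 lines, with slopes 0, 1, ..., 2). Only the lines that attain the minimum somewhere contribute to roots; other lines are dominated. Here the surviving (envelope) indices are i = 2, i = 1, i = 0.
Intersections between consecutive envelope lines give the roots: for adjacent envelope indices i < j the intersection is x = (a_i − a_j) / (j − i). Reading off the sorted break points: {-6, 8}.
Verification: at each break x_0, at least two indices attain the minimum of min_i(a_i + i · x_0).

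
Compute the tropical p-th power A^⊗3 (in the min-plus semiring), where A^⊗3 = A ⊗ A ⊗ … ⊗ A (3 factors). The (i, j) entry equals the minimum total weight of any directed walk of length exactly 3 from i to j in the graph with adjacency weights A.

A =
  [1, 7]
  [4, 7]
A^⊗3 =
  [3, 9]
  [6, 12]

Each entry (A^⊗3)_ij equals the minimum over all length-3 walks i = v_0 → v_1 → … → v_3 = j of Σ_t A[v_t][v_{t+1}]. For example, for (i, j) = (0, 1) we minimise over 4 possible intermediate vertex sequences; the minimum is 9, attained along the walk 0 → 0 → 0 → 1.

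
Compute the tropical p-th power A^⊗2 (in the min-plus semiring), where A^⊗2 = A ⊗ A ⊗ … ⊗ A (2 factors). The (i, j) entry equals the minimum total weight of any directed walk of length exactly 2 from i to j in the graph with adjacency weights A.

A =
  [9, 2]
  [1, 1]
A^⊗2 =
  [3, 3]
  [2, 2]

Each entry (A^⊗2)_ij equals the minimum over all length-2 walks i = v_0 → v_1 → … → v_2 = j of Σ_t A[v_t][v_{t+1}]. For example, for (i, j) = (0, 1) we minimise over 2 possible intermediate vertex sequences; the minimum is 3, attained along the walk 0 → 1 → 1.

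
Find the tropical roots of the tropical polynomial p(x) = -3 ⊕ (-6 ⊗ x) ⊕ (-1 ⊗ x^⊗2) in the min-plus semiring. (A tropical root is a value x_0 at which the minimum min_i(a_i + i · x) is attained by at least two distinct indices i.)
Roots: {-5, 3}

Each tropical root is a break point of the lower envelope of the lines y = a_i + i · x (there are 3 lines, with slopes 0, 1, ..., 2). Only the lines that attain the minimum somewhere contribute to roots; other lines are dominated. Here the surviving (envelope) indices are i = 2, i = 1, i = 0.
Intersections between consecutive envelope lines give the roots: for adjacent envelope indices i < j the intersection is x = (a_i − a_j) / (j − i). Reading off the sorted break points: {-5, 3}.
Verification: at each break x_0, at least two indices attain the minimum of min_i(a_i + i · x_0).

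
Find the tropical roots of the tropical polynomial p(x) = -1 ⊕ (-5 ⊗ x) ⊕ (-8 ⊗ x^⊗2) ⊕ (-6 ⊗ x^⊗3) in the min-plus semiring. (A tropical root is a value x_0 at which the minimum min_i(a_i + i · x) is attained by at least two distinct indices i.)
Roots: {-2, 3, 4}

Each tropical root is a break point of the lower envelope of the lines y = a_i + i · x (there are 4 lines, with slopes 0, 1, ..., 3). Only the lines that attain the minimum somewhere contribute to roots; other lines are dominated. Here the surviving (envelope) indices are i = 3, i = 2, i = 1, i = 0.
Intersections between consecutive envelope lines give the roots: for adjacent envelope indices i < j the intersection is x = (a_i − a_j) / (j − i). Reading off the sorted break points: {-2, 3, 4}.
Verification: at each break x_0, at least two indices attain the minimum of min_i(a_i + i · x_0).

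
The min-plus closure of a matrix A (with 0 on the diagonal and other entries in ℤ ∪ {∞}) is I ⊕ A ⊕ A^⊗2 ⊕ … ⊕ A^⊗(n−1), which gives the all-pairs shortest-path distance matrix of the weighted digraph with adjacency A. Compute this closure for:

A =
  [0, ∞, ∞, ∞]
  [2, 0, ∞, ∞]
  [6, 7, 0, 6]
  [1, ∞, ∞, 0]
Closure =
  [0, ∞, ∞, ∞]
  [2, 0, ∞, ∞]
  [6, 7, 0, 6]
  [1, ∞, ∞, 0]

This is the Floyd-Warshall all-pairs shortest-path computation. For each intermediate vertex k = 0, 1, …, 3, update dist[i][j] ← min(dist[i][j], dist[i][k] + dist[k][j]). The final matrix gives, for each (i, j), the minimum total weight of any directed path from i to j (possibly empty when i = j).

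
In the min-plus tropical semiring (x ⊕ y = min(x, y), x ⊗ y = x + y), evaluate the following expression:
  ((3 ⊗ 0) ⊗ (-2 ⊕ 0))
((3 ⊗ 0) ⊗ (-2 ⊕ 0)) = 1

Expand innermost to outermost. Recall ⊕ takes the minimum of its arguments and ⊗ takes their sum. Working out the expression ((3 ⊗ 0) ⊗ (-2 ⊕ 0)) gives 1.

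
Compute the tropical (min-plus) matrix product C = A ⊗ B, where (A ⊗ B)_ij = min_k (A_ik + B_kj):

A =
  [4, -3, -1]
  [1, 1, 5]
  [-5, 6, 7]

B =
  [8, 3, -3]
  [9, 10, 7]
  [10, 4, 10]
A ⊗ B =
  [6, 3, 1]
  [9, 4, -2]
  [3, -2, -8]

Apply the min-plus product entry-by-entry:
  C[0][0] = min over k of (A[0][0] + B[0][0] = 4 + 8 = 12, A[0][1] + B[1][0] = -3 + 9 = 6, A[0][2] + B[2][0] = -1 + 10 = 9) = 6 (attained at k = 1)
  C[0][1] = min over k of (A[0][0] + B[0][1] = 4 + 3 = 7, A[0][1] + B[1][1] = -3 + 10 = 7, A[0][2] + B[2][1] = -1 + 4 = 3) = 3 (attained at k = 2)
  C[0][2] = min over k of (A[0][0] + B[0][2] = 4 + -3 = 1, A[0][1] + B[1][2] = -3 + 7 = 4, A[0][2] + B[2][2] = -1 + 10 = 9) = 1 (attained at k = 0)
  C[1][0] = min over k of (A[1][0] + B[0][0] = 1 + 8 = 9, A[1][1] + B[1][0] = 1 + 9 = 10, A[1][2] + B[2][0] = 5 + 10 = 15) = 9 (attained at k = 0)
  C[1][1] = min over k of (A[1][0] + B[0][1] = 1 + 3 = 4, A[1][1] + B[1][1] = 1 + 10 = 11, A[1][2] + B[2][1] = 5 + 4 = 9) = 4 (attained at k = 0)
  C[1][2] = min over k of (A[1][0] + B[0][2] = 1 + -3 = -2, A[1][1] + B[1][2] = 1 + 7 = 8, A[1][2] + B[2][2] = 5 + 10 = 15) = -2 (attained at k = 0)
  C[2][0] = min over k of (A[2][0] + B[0][0] = -5 + 8 = 3, A[2][1] + B[1][0] = 6 + 9 = 15, A[2][2] + B[2][0] = 7 + 10 = 17) = 3 (attained at k = 0)
  C[2][1] = min over k of (A[2][0] + B[0][1] = -5 + 3 = -2, A[2][1] + B[1][1] = 6 + 10 = 16, A[2][2] + B[2][1] = 7 + 4 = 11) = -2 (attained at k = 0)
  C[2][2] = min over k of (A[2][0] + B[0][2] = -5 + -3 = -8, A[2][1] + B[1][2] = 6 + 7 = 13, A[2][2] + B[2][2] = 7 + 10 = 17) = -8 (attained at k = 0)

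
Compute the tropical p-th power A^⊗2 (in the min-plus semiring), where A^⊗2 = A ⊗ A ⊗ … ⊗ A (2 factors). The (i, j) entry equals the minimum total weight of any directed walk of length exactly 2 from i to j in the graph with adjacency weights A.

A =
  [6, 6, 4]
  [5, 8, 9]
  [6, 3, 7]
A^⊗2 =
  [10, 7, 10]
  [11, 11, 9]
  [8, 10, 10]

Each entry (A^⊗2)_ij equals the minimum over all length-2 walks i = v_0 → v_1 → … → v_2 = j of Σ_t A[v_t][v_{t+1}]. For example, for (i, j) = (0, 2) we minimise over 3 possible intermediate vertex sequences; the minimum is 10, attained along the walk 0 → 0 → 2.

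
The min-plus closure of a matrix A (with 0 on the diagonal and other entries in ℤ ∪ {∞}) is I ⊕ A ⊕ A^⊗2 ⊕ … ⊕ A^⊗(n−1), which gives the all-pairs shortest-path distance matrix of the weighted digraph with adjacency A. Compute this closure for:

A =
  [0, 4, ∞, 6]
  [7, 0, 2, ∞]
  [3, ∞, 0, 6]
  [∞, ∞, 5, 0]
Closure =
  [0, 4, 6, 6]
  [5, 0, 2, 8]
  [3, 7, 0, 6]
  [8, 12, 5, 0]

This is the Floyd-Warshall all-pairs shortest-path computation. For each intermediate vertex k = 0, 1, …, 3, update dist[i][j] ← min(dist[i][j], dist[i][k] + dist[k][j]). The final matrix gives, for each (i, j), the minimum total weight of any directed path from i to j (possibly empty when i = j).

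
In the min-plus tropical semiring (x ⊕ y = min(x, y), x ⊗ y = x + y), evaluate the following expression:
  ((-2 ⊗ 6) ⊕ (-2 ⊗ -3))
((-2 ⊗ 6) ⊕ (-2 ⊗ -3)) = -5

Expand innermost to outermost. Recall ⊕ takes the minimum of its arguments and ⊗ takes their sum. Working out the expression ((-2 ⊗ 6) ⊕ (-2 ⊗ -3)) gives -5.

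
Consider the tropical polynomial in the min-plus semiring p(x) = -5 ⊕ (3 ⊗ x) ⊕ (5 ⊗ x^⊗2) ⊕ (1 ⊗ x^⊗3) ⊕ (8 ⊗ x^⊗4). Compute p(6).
p(6) = -5

A tropical monomial a ⊗ x^⊗i evaluates to a + i · x. Evaluating each term at x = 6:
  Term 0 contributes -5 + 0 · 6 = -5
  Term 1 contributes 3 + 1 · 6 = 9
  Term 2 contributes 5 + 2 · 6 = 17
  Term 3 contributes 1 + 3 · 6 = 19
  Term 4 contributes 8 + 4 · 6 = 32
p(6) = ⊕ of these = min[-5, 9, 17, 19, 32] = -5.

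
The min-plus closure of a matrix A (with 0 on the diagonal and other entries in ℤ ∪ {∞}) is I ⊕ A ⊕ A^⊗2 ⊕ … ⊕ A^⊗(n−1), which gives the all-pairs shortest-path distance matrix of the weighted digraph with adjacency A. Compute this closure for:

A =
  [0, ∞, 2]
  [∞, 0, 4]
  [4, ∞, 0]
Closure =
  [0, ∞, 2]
  [8, 0, 4]
  [4, ∞, 0]

This is the Floyd-Warshall all-pairs shortest-path computation. For each intermediate vertex k = 0, 1, …, 2, update dist[i][j] ← min(dist[i][j], dist[i][k] + dist[k][j]). The final matrix gives, for each (i, j), the minimum total weight of any directed path from i to j (possibly empty when i = j).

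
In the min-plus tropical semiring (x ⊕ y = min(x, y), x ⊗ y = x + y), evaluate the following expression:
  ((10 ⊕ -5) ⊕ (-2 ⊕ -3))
((10 ⊕ -5) ⊕ (-2 ⊕ -3)) = -5

Expand innermost to outermost. Recall ⊕ takes the minimum of its arguments and ⊗ takes their sum. Working out the expression ((10 ⊕ -5) ⊕ (-2 ⊕ -3)) gives -5.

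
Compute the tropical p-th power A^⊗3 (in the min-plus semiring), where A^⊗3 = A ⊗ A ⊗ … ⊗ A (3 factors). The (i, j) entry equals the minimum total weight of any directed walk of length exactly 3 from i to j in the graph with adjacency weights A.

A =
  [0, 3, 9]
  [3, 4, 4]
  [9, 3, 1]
A^⊗3 =
  [0, 3, 7]
  [3, 6, 6]
  [6, 5, 3]

Each entry (A^⊗3)_ij equals the minimum over all length-3 walks i = v_0 → v_1 → … → v_3 = j of Σ_t A[v_t][v_{t+1}]. For example, for (i, j) = (0, 2) we minimise over 9 possible intermediate vertex sequences; the minimum is 7, attained along the walk 0 → 0 → 1 → 2.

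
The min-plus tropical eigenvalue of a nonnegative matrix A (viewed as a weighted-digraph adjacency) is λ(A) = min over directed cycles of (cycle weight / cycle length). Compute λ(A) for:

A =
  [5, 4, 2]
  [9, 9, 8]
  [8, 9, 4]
λ(A) = 4

Enumerate directed cycles and compute their means (weight / length). Sample:
  cycle 0 → 0: weight = 5, length = 1, mean = 5/1 ≈ 5.000
  cycle 1 → 1: weight = 9, length = 1, mean = 9/1 ≈ 9.000
  cycle 2 → 2: weight = 4, length = 1, mean = 4/1 ≈ 4.000
  cycle 0 → 1 → 0: weight = 13, length = 2, mean = 13/2 ≈ 6.500
  cycle 0 → 2 → 0: weight = 10, length = 2, mean = 10/2 ≈ 5.000
  cycle 1 → 0 → 1: weight = 13, length = 2, mean = 13/2 ≈ 6.500
Minimum mean = 4.000, attained e.g. along the cycle 2 → 2 with weight 4 and length 1. So λ(A) = 4/1 = 4.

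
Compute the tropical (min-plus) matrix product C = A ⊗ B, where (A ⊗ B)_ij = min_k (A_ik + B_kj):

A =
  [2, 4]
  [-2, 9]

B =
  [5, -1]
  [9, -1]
A ⊗ B =
  [7, 1]
  [3, -3]

Apply the min-plus product entry-by-entry:
  C[0][0] = min over k of (A[0][0] + B[0][0] = 2 + 5 = 7, A[0][1] + B[1][0] = 4 + 9 = 13) = 7 (attained at k = 0)
  C[0][1] = min over k of (A[0][0] + B[0][1] = 2 + -1 = 1, A[0][1] + B[1][1] = 4 + -1 = 3) = 1 (attained at k = 0)
  C[1][0] = min over k of (A[1][0] + B[0][0] = -2 + 5 = 3, A[1][1] + B[1][0] = 9 + 9 = 18) = 3 (attained at k = 0)
  C[1][1] = min over k of (A[1][0] + B[0][1] = -2 + -1 = -3, A[1][1] + B[1][1] = 9 + -1 = 8) = -3 (attained at k = 0)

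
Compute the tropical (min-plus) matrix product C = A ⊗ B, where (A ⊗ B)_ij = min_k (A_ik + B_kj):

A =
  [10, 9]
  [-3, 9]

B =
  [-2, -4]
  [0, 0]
A ⊗ B =
  [8, 6]
  [-5, -7]

Apply the min-plus product entry-by-entry:
  C[0][0] = min over k of (A[0][0] + B[0][0] = 10 + -2 = 8, A[0][1] + B[1][0] = 9 + 0 = 9) = 8 (attained at k = 0)
  C[0][1] = min over k of (A[0][0] + B[0][1] = 10 + -4 = 6, A[0][1] + B[1][1] = 9 + 0 = 9) = 6 (attained at k = 0)
  C[1][0] = min over k of (A[1][0] + B[0][0] = -3 + -2 = -5, A[1][1] + B[1][0] = 9 + 0 = 9) = -5 (attained at k = 0)
  C[1][1] = min over k of (A[1][0] + B[0][1] = -3 + -4 = -7, A[1][1] + B[1][1] = 9 + 0 = 9) = -7 (attained at k = 0)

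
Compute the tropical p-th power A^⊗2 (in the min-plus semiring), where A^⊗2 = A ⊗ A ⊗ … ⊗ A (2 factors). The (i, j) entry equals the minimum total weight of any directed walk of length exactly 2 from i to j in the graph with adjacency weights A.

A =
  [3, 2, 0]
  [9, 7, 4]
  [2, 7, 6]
A^⊗2 =
  [2, 5, 3]
  [6, 11, 9]
  [5, 4, 2]

Each entry (A^⊗2)_ij equals the minimum over all length-2 walks i = v_0 → v_1 → … → v_2 = j of Σ_t A[v_t][v_{t+1}]. For example, for (i, j) = (0, 2) we minimise over 3 possible intermediate vertex sequences; the minimum is 3, attained along the walk 0 → 0 → 2.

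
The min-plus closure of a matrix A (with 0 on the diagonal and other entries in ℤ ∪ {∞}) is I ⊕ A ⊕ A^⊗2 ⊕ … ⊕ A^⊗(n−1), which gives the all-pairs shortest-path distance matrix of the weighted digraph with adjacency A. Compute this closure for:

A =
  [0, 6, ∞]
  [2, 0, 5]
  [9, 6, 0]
Closure =
  [0, 6, 11]
  [2, 0, 5]
  [8, 6, 0]

This is the Floyd-Warshall all-pairs shortest-path computation. For each intermediate vertex k = 0, 1, …, 2, update dist[i][j] ← min(dist[i][j], dist[i][k] + dist[k][j]). The final matrix gives, for each (i, j), the minimum total weight of any directed path from i to j (possibly empty when i = j).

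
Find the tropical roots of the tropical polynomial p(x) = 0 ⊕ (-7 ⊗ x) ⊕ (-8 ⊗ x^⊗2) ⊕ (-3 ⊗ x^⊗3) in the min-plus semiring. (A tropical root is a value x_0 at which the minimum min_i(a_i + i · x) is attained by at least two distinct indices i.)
Roots: {-5, 1, 7}

Each tropical root is a break point of the lower envelope of the lines y = a_i + i · x (there are 4 lines, with slopes 0, 1, ..., 3). Only the lines that attain the minimum somewhere contribute to roots; other lines are dominated. Here the surviving (envelope) indices are i = 3, i = 2, i = 1, i = 0.
Intersections between consecutive envelope lines give the roots: for adjacent envelope indices i < j the intersection is x = (a_i − a_j) / (j − i). Reading off the sorted break points: {-5, 1, 7}.
Verification: at each break x_0, at least two indices attain the minimum of min_i(a_i + i · x_0).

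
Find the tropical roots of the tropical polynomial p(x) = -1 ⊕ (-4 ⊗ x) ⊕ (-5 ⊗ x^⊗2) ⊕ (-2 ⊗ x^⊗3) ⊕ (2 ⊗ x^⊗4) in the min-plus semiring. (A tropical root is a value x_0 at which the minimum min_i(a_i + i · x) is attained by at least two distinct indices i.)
Roots: {-4, -3, 1, 3}

Each tropical root is a break point of the lower envelope of the lines y = a_i + i · x (there are 5 lines, with slopes 0, 1, ..., 4). Only the lines that attain the minimum somewhere contribute to roots; other lines are dominated. Here the surviving (envelope) indices are i = 4, i = 3, i = 2, i = 1, i = 0.
Intersections between consecutive envelope lines give the roots: for adjacent envelope indices i < j the intersection is x = (a_i − a_j) / (j − i). Reading off the sorted break points: {-4, -3, 1, 3}.
Verification: at each break x_0, at least two indices attain the minimum of min_i(a_i + i · x_0).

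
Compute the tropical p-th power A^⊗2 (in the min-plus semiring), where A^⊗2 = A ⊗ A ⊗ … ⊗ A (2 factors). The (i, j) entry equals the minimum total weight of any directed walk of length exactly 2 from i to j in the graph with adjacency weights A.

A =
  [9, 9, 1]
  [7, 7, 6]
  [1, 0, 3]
A^⊗2 =
  [2, 1, 4]
  [7, 6, 8]
  [4, 3, 2]

Each entry (A^⊗2)_ij equals the minimum over all length-2 walks i = v_0 → v_1 → … → v_2 = j of Σ_t A[v_t][v_{t+1}]. For example, for (i, j) = (0, 2) we minimise over 3 possible intermediate vertex sequences; the minimum is 4, attained along the walk 0 → 2 → 2.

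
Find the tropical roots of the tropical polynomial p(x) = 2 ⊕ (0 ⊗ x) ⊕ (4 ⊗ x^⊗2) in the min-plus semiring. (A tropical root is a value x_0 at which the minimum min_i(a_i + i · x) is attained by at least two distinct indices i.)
Roots: {-4, 2}

Each tropical root is a break point of the lower envelope of the lines y = a_i + i · x (there are 3 lines, with slopes 0, 1, ..., 2). Only the lines that attain the minimum somewhere contribute to roots; other lines are dominated. Here the surviving (envelope) indices are i = 2, i = 1, i = 0.
Intersections between consecutive envelope lines give the roots: for adjacent envelope indices i < j the intersection is x = (a_i − a_j) / (j − i). Reading off the sorted break points: {-4, 2}.
Verification: at each break x_0, at least two indices attain the minimum of min_i(a_i + i · x_0).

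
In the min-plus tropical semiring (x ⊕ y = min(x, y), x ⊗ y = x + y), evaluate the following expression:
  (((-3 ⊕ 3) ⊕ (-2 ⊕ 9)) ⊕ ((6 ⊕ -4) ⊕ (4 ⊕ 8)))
(((-3 ⊕ 3) ⊕ (-2 ⊕ 9)) ⊕ ((6 ⊕ -4) ⊕ (4 ⊕ 8))) = -4

Expand innermost to outermost. Recall ⊕ takes the minimum of its arguments and ⊗ takes their sum. Working out the expression (((-3 ⊕ 3) ⊕ (-2 ⊕ 9)) ⊕ ((6 ⊕ -4) ⊕ (4 ⊕ 8))) gives -4.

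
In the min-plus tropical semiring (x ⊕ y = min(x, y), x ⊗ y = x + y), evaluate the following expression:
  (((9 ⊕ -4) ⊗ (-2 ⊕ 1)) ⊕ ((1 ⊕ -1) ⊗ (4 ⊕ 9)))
(((9 ⊕ -4) ⊗ (-2 ⊕ 1)) ⊕ ((1 ⊕ -1) ⊗ (4 ⊕ 9))) = -6

Expand innermost to outermost. Recall ⊕ takes the minimum of its arguments and ⊗ takes their sum. Working out the expression (((9 ⊕ -4) ⊗ (-2 ⊕ 1)) ⊕ ((1 ⊕ -1) ⊗ (4 ⊕ 9))) gives -6.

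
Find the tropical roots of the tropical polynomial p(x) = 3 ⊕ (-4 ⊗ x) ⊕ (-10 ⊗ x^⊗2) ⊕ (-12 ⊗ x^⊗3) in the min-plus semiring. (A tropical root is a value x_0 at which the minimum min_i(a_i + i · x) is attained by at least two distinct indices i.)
Roots: {2, 6, 7}

Each tropical root is a break point of the lower envelope of the lines y = a_i + i · x (there are 4 lines, with slopes 0, 1, ..., 3). Only the lines that attain the minimum somewhere contribute to roots; other lines are dominated. Here the surviving (envelope) indices are i = 3, i = 2, i = 1, i = 0.
Intersections between consecutive envelope lines give the roots: for adjacent envelope indices i < j the intersection is x = (a_i − a_j) / (j − i). Reading off the sorted break points: {2, 6, 7}.
Verification: at each break x_0, at least two indices attain the minimum of min_i(a_i + i · x_0).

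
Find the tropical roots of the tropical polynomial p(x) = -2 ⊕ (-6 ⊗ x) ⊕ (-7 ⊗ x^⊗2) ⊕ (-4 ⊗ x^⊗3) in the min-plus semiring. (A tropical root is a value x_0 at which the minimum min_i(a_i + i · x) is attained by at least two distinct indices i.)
Roots: {-3, 1, 4}

Each tropical root is a break point of the lower envelope of the lines y = a_i + i · x (there are 4 lines, with slopes 0, 1, ..., 3). Only the lines that attain the minimum somewhere contribute to roots; other lines are dominated. Here the surviving (envelope) indices are i = 3, i = 2, i = 1, i = 0.
Intersections between consecutive envelope lines give the roots: for adjacent envelope indices i < j the intersection is x = (a_i − a_j) / (j − i). Reading off the sorted break points: {-3, 1, 4}.
Verification: at each break x_0, at least two indices attain the minimum of min_i(a_i + i · x_0).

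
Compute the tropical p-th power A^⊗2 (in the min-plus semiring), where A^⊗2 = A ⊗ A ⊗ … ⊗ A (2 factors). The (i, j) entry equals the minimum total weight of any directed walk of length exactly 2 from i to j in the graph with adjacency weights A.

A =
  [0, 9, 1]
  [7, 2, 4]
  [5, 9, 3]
A^⊗2 =
  [0, 9, 1]
  [7, 4, 6]
  [5, 11, 6]

Each entry (A^⊗2)_ij equals the minimum over all length-2 walks i = v_0 → v_1 → … → v_2 = j of Σ_t A[v_t][v_{t+1}]. For example, for (i, j) = (0, 2) we minimise over 3 possible intermediate vertex sequences; the minimum is 1, attained along the walk 0 → 0 → 2.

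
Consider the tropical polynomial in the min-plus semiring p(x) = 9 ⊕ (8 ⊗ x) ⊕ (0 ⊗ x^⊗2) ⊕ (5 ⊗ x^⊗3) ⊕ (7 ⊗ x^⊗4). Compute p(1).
p(1) = 2

A tropical monomial a ⊗ x^⊗i evaluates to a + i · x. Evaluating each term at x = 1:
  Term 0 contributes 9 + 0 · 1 = 9
  Term 1 contributes 8 + 1 · 1 = 9
  Term 2 contributes 0 + 2 · 1 = 2
  Term 3 contributes 5 + 3 · 1 = 8
  Term 4 contributes 7 + 4 · 1 = 11
p(1) = ⊕ of these = min[9, 9, 2, 8, 11] = 2.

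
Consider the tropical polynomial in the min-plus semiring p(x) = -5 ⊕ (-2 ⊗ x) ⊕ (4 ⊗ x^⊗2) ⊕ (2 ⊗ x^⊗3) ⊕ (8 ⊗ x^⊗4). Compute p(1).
p(1) = -5

A tropical monomial a ⊗ x^⊗i evaluates to a + i · x. Evaluating each term at x = 1:
  Term 0 contributes -5 + 0 · 1 = -5
  Term 1 contributes -2 + 1 · 1 = -1
  Term 2 contributes 4 + 2 · 1 = 6
  Term 3 contributes 2 + 3 · 1 = 5
  Term 4 contributes 8 + 4 · 1 = 12
p(1) = ⊕ of these = min[-5, -1, 6, 5, 12] = -5.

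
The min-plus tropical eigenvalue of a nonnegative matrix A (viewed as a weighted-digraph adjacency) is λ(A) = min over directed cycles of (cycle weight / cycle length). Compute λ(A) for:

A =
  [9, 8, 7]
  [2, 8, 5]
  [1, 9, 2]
λ(A) = 2

Enumerate directed cycles and compute their means (weight / length). Sample:
  cycle 0 → 0: weight = 9, length = 1, mean = 9/1 ≈ 9.000
  cycle 1 → 1: weight = 8, length = 1, mean = 8/1 ≈ 8.000
  cycle 2 → 2: weight = 2, length = 1, mean = 2/1 ≈ 2.000
  cycle 0 → 1 → 0: weight = 10, length = 2, mean = 10/2 ≈ 5.000
  cycle 0 → 2 → 0: weight = 8, length = 2, mean = 8/2 ≈ 4.000
  cycle 1 → 0 → 1: weight = 10, length = 2, mean = 10/2 ≈ 5.000
Minimum mean = 2.000, attained e.g. along the cycle 2 → 2 with weight 2 and length 1. So λ(A) = 2/1 = 2.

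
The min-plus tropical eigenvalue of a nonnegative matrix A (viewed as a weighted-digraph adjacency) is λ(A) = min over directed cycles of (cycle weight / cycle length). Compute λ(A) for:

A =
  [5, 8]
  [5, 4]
λ(A) = 4

Enumerate directed cycles and compute their means (weight / length). Sample:
  cycle 0 → 0: weight = 5, length = 1, mean = 5/1 ≈ 5.000
  cycle 1 → 1: weight = 4, length = 1, mean = 4/1 ≈ 4.000
  cycle 0 → 1 → 0: weight = 13, length = 2, mean = 13/2 ≈ 6.500
  cycle 1 → 0 → 1: weight = 13, length = 2, mean = 13/2 ≈ 6.500
Minimum mean = 4.000, attained e.g. along the cycle 1 → 1 with weight 4 and length 1. So λ(A) = 4/1 = 4.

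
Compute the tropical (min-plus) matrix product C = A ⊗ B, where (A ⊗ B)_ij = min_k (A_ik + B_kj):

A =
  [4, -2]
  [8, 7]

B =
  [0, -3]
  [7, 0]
A ⊗ B =
  [4, -2]
  [8, 5]

Apply the min-plus product entry-by-entry:
  C[0][0] = min over k of (A[0][0] + B[0][0] = 4 + 0 = 4, A[0][1] + B[1][0] = -2 + 7 = 5) = 4 (attained at k = 0)
  C[0][1] = min over k of (A[0][0] + B[0][1] = 4 + -3 = 1, A[0][1] + B[1][1] = -2 + 0 = -2) = -2 (attained at k = 1)
  C[1][0] = min over k of (A[1][0] + B[0][0] = 8 + 0 = 8, A[1][1] + B[1][0] = 7 + 7 = 14) = 8 (attained at k = 0)
  C[1][1] = min over k of (A[1][0] + B[0][1] = 8 + -3 = 5, A[1][1] + B[1][1] = 7 + 0 = 7) = 5 (attained at k = 0)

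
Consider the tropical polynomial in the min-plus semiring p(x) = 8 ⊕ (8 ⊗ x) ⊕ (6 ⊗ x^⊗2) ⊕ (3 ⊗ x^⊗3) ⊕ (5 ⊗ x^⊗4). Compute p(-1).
p(-1) = 0

A tropical monomial a ⊗ x^⊗i evaluates to a + i · x. Evaluating each term at x = -1:
  Term 0 contributes 8 + 0 · -1 = 8
  Term 1 contributes 8 + 1 · -1 = 7
  Term 2 contributes 6 + 2 · -1 = 4
  Term 3 contributes 3 + 3 · -1 = 0
  Term 4 contributes 5 + 4 · -1 = 1
p(-1) = ⊕ of these = min[8, 7, 4, 0, 1] = 0.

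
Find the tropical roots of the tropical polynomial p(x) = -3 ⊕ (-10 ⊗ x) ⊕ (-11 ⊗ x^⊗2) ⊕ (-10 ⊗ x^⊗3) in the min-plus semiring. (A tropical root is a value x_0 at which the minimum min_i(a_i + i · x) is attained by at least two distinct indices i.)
Roots: {-1, 1, 7}

Each tropical root is a break point of the lower envelope of the lines y = a_i + i · x (there are 4 lines, with slopes 0, 1, ..., 3). Only the lines that attain the minimum somewhere contribute to roots; other lines are dominated. Here the surviving (envelope) indices are i = 3, i = 2, i = 1, i = 0.
Intersections between consecutive envelope lines give the roots: for adjacent envelope indices i < j the intersection is x = (a_i − a_j) / (j − i). Reading off the sorted break points: {-1, 1, 7}.
Verification: at each break x_0, at least two indices attain the minimum of min_i(a_i + i · x_0).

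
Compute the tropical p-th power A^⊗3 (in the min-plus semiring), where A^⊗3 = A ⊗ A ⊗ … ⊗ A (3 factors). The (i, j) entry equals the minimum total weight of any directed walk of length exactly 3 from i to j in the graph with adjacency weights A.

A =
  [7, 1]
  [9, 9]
A^⊗3 =
  [17, 11]
  [19, 17]

Each entry (A^⊗3)_ij equals the minimum over all length-3 walks i = v_0 → v_1 → … → v_3 = j of Σ_t A[v_t][v_{t+1}]. For example, for (i, j) = (0, 1) we minimise over 4 possible intermediate vertex sequences; the minimum is 11, attained along the walk 0 → 1 → 0 → 1.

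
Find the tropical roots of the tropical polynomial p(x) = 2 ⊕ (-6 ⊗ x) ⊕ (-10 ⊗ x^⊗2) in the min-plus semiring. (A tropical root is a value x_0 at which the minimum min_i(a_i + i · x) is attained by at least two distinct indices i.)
Roots: {4, 8}

Each tropical root is a break point of the lower envelope of the lines y = a_i + i · x (there are 3 lines, with slopes 0, 1, ..., 2). Only the lines that attain the minimum somewhere contribute to roots; other lines are dominated. Here the surviving (envelope) indices are i = 2, i = 1, i = 0.
Intersections between consecutive envelope lines give the roots: for adjacent envelope indices i < j the intersection is x = (a_i − a_j) / (j − i). Reading off the sorted break points: {4, 8}.
Verification: at each break x_0, at least two indices attain the minimum of min_i(a_i + i · x_0).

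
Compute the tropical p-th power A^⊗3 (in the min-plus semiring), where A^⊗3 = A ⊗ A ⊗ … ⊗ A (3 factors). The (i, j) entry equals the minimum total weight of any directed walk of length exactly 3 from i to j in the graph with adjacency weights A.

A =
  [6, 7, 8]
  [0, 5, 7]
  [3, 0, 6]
A^⊗3 =
  [8, 13, 15]
  [7, 8, 13]
  [5, 7, 8]

Each entry (A^⊗3)_ij equals the minimum over all length-3 walks i = v_0 → v_1 → … → v_3 = j of Σ_t A[v_t][v_{t+1}]. For example, for (i, j) = (0, 2) we minimise over 9 possible intermediate vertex sequences; the minimum is 15, attained along the walk 0 → 1 → 0 → 2.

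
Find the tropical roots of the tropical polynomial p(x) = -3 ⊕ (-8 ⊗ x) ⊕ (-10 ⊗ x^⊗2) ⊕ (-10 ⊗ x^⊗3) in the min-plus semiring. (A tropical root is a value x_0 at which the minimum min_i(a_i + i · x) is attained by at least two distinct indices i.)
Roots: {0, 2, 5}

Each tropical root is a break point of the lower envelope of the lines y = a_i + i · x (there are 4 lines, with slopes 0, 1, ..., 3). Only the lines that attain the minimum somewhere contribute to roots; other lines are dominated. Here the surviving (envelope) indices are i = 3, i = 2, i = 1, i = 0.
Intersections between consecutive envelope lines give the roots: for adjacent envelope indices i < j the intersection is x = (a_i − a_j) / (j − i). Reading off the sorted break points: {0, 2, 5}.
Verification: at each break x_0, at least two indices attain the minimum of min_i(a_i + i · x_0).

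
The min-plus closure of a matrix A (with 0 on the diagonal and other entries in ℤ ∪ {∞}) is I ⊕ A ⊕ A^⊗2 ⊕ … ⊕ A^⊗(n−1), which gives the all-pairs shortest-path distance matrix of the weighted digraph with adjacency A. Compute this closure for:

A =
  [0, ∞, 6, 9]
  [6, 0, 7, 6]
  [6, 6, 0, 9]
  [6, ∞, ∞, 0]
Closure =
  [0, 12, 6, 9]
  [6, 0, 7, 6]
  [6, 6, 0, 9]
  [6, 18, 12, 0]

This is the Floyd-Warshall all-pairs shortest-path computation. For each intermediate vertex k = 0, 1, …, 3, update dist[i][j] ← min(dist[i][j], dist[i][k] + dist[k][j]). The final matrix gives, for each (i, j), the minimum total weight of any directed path from i to j (possibly empty when i = j).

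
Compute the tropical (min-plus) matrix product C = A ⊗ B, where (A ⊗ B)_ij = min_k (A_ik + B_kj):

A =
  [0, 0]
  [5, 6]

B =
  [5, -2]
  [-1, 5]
A ⊗ B =
  [-1, -2]
  [5, 3]

Apply the min-plus product entry-by-entry:
  C[0][0] = min over k of (A[0][0] + B[0][0] = 0 + 5 = 5, A[0][1] + B[1][0] = 0 + -1 = -1) = -1 (attained at k = 1)
  C[0][1] = min over k of (A[0][0] + B[0][1] = 0 + -2 = -2, A[0][1] + B[1][1] = 0 + 5 = 5) = -2 (attained at k = 0)
  C[1][0] = min over k of (A[1][0] + B[0][0] = 5 + 5 = 10, A[1][1] + B[1][0] = 6 + -1 = 5) = 5 (attained at k = 1)
  C[1][1] = min over k of (A[1][0] + B[0][1] = 5 + -2 = 3, A[1][1] + B[1][1] = 6 + 5 = 11) = 3 (attained at k = 0)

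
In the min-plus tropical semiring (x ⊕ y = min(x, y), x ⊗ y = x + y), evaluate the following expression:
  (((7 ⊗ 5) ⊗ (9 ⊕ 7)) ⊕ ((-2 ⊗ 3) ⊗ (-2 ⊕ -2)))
(((7 ⊗ 5) ⊗ (9 ⊕ 7)) ⊕ ((-2 ⊗ 3) ⊗ (-2 ⊕ -2))) = -1

Expand innermost to outermost. Recall ⊕ takes the minimum of its arguments and ⊗ takes their sum. Working out the expression (((7 ⊗ 5) ⊗ (9 ⊕ 7)) ⊕ ((-2 ⊗ 3) ⊗ (-2 ⊕ -2))) gives -1.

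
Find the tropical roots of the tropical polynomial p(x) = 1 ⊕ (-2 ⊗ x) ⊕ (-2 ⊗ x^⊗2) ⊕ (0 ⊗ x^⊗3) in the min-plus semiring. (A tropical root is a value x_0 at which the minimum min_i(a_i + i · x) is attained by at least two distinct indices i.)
Roots: {-2, 0, 3}

Each tropical root is a break point of the lower envelope of the lines y = a_i + i · x (there are 4 lines, with slopes 0, 1, ..., 3). Only the lines that attain the minimum somewhere contribute to roots; other lines are dominated. Here the surviving (envelope) indices are i = 3, i = 2, i = 1, i = 0.
Intersections between consecutive envelope lines give the roots: for adjacent envelope indices i < j the intersection is x = (a_i − a_j) / (j − i). Reading off the sorted break points: {-2, 0, 3}.
Verification: at each break x_0, at least two indices attain the minimum of min_i(a_i + i · x_0).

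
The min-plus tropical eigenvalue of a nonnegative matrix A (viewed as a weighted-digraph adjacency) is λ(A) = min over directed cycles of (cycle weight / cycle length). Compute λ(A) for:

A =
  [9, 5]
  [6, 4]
λ(A) = 4

Enumerate directed cycles and compute their means (weight / length). Sample:
  cycle 0 → 0: weight = 9, length = 1, mean = 9/1 ≈ 9.000
  cycle 1 → 1: weight = 4, length = 1, mean = 4/1 ≈ 4.000
  cycle 0 → 1 → 0: weight = 11, length = 2, mean = 11/2 ≈ 5.500
  cycle 1 → 0 → 1: weight = 11, length = 2, mean = 11/2 ≈ 5.500
Minimum mean = 4.000, attained e.g. along the cycle 1 → 1 with weight 4 and length 1. So λ(A) = 4/1 = 4.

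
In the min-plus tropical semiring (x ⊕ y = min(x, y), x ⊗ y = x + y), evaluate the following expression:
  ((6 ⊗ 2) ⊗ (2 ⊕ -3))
((6 ⊗ 2) ⊗ (2 ⊕ -3)) = 5

Expand innermost to outermost. Recall ⊕ takes the minimum of its arguments and ⊗ takes their sum. Working out the expression ((6 ⊗ 2) ⊗ (2 ⊕ -3)) gives 5.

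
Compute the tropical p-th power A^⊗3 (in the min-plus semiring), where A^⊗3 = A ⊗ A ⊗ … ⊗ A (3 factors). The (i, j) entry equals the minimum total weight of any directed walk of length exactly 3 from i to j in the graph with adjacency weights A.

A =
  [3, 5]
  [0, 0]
A^⊗3 =
  [5, 5]
  [0, 0]

Each entry (A^⊗3)_ij equals the minimum over all length-3 walks i = v_0 → v_1 → … → v_3 = j of Σ_t A[v_t][v_{t+1}]. For example, for (i, j) = (0, 1) we minimise over 4 possible intermediate vertex sequences; the minimum is 5, attained along the walk 0 → 1 → 1 → 1.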